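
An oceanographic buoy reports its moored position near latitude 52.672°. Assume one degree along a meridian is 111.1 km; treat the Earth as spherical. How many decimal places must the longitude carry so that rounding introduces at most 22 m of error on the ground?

4

At 52.672° one degree of longitude covers 111100 × cos 52.672° ≈ 111100 × 0.6064 ≈ 67368.5 m.
N decimal places → at most half a unit in the last place, 0.5 × 10⁻ᴺ° = 67368.5/2 × 10⁻ᴺ m.
Setting 33684.2 × 10⁻ᴺ ≤ 22 gives 10ᴺ ≥ 1531, i.e. N ≥ 3.19.
At 3 places the error can reach 33.7 m, but 4 places keeps it to 3.37 m.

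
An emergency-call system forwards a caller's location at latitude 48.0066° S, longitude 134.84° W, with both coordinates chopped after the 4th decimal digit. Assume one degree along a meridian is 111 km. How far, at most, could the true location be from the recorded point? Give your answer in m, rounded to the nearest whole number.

13 m

Truncating at 4 decimal places can drop up to a full unit in the last place, so each coordinate may be off by as much as 0.0001°.
Latitude error → 0.0001 × 111000 = 11.1 m along the meridian.
Longitude error → 0.0001 × 111000 × cos 48.0066° = 0.0001 × 111000 × 0.6690 ≈ 7.4264 m.
Worst case both components are at the extreme and orthogonal: √(11.1² + 7.4264²) ≈ 13.3552 m.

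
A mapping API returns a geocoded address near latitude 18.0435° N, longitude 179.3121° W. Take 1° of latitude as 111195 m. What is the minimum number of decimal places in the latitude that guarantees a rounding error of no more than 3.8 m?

One degree of latitude covers 111195 m.
Rounding to N decimal places gives at most 0.5 × 10⁻ᴺ degrees of error, i.e. 0.5 × 10⁻ᴺ × 111195 m.
Setting 55597.5 × 10⁻ᴺ ≤ 3.8 gives 10ᴺ ≥ 1.463e+04, i.e. N ≥ 4.17.
At 4 places the error can reach 5.56 m, but 5 places keeps it to 0.556 m.

5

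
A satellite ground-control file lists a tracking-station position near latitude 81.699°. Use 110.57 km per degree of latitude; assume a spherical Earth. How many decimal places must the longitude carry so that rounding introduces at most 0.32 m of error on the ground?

5 decimal places

At 81.699° one degree of longitude covers 110570 × cos 81.699° ≈ 110570 × 0.1444 ≈ 15963.4 m.
N decimal places → at most half a unit in the last place, 0.5 × 10⁻ᴺ° = 15963.4/2 × 10⁻ᴺ m.
Need 0.5 × 15963.4 × 10⁻ᴺ ≤ 0.32 → 10⁻ᴺ ≤ 4.009e-05, so N ≥ 4.40.
N = 4 would give 0.798 m (too coarse); N = 5 gives 0.0798 m ≤ 0.32 m.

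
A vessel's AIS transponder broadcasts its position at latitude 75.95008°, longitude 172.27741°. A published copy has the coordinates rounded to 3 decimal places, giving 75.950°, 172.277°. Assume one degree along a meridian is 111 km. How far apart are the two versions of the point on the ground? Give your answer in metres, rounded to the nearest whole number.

Δlat = 75.95008 − 75.950 = +0.00008°; Δlon = 172.27741 − 172.277 = +0.00041°.
North–south shift: 0.00008 × 111000 = 8.88 m.
East–west at this latitude: 0.00041° × 111000 × cos 75.95° ≈ 0.00041 × 26947.3 = 11.0484 m.
Combined displacement = (8.88² + 11.0484²)^½ ≈ 14.1747 m.

14 metres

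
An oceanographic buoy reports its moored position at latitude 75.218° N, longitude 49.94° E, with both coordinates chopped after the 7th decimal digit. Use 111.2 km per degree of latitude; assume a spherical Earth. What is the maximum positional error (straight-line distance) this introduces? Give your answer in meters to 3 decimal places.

Truncating at 7 decimal places can drop up to a full unit in the last place, so each coordinate may be off by as much as 1e-07°.
North–south component: 1e-07° × 111200 = 0.01112 m.
East–west component at 75.218°: 1e-07° × 111200 × cos 75.218° ≈ 1e-07 × 28371.8 ≈ 0.00283718 m.
Worst case both components are at the extreme and orthogonal: √(0.01112² + 0.00283718²) ≈ 0.0114762 m.

0.011 meters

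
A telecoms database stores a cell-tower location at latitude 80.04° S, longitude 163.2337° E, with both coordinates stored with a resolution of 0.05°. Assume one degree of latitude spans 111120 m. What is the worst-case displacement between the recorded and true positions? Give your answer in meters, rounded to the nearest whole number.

2819 meters

With a 0.05° grid the true value lies within half a step, ±0.05°/2 = ±0.025°, of the stored one.
North–south component: 0.025° × 111120 = 2778 m.
Longitude error → 0.025 × 111120 × cos 80.04° = 0.025 × 111120 × 0.1730 ≈ 480.485 m.
Combining orthogonally: (2778² + 480.485²)^½ ≈ 2819.25 m.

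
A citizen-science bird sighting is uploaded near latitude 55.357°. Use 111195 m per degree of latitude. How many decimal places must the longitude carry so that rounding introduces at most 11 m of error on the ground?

At 55.357° one degree of longitude covers 111195 × cos 55.357° ≈ 111195 × 0.5685 ≈ 63210.1 m.
With N decimal places the half-ulp bound is 0.5·10⁻ᴺ°, or 0.5·10⁻ᴺ × 63210.1 m on the ground.
Need 0.5 × 63210.1 × 10⁻ᴺ ≤ 11 → 10⁻ᴺ ≤ 3.480e-04, so N ≥ 3.46.
N = 3 would give 31.6 m (too coarse); N = 4 gives 3.16 m ≤ 11 m.

4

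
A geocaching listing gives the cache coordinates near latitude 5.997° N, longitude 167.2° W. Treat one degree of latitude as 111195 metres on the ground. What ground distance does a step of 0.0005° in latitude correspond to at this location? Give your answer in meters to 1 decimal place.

0.0005° × 111195 m/° = 55.5975 m.

55.6 meters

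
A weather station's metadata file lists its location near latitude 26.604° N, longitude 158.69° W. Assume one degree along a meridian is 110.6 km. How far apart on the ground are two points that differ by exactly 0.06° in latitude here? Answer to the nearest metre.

0.06° × 110600 m/° = 6636 m.

6636 metres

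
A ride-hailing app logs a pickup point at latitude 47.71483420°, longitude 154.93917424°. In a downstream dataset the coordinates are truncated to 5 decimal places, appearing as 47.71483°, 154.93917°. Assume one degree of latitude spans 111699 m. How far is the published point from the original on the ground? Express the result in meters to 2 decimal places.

Δlat = 47.71483420 − 47.71483 = +0.00000420°; Δlon = 154.93917424 − 154.93917 = +0.00000424°.
North–south shift: 0.00000420 × 111699 = 0.469136 m.
East–west at this latitude: 0.00000424° × 111699 × cos 47.7148° ≈ 0.00000424 × 75153.4 = 0.318651 m.
Distance: √(0.469136² + 0.318651²) ≈ 0.567121 m.

0.57 meters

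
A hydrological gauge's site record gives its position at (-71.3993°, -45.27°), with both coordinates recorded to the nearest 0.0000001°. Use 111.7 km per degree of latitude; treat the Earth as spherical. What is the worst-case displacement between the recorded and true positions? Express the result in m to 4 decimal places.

0.0059 m

Rounding to 7 decimal places leaves each coordinate within ±5e-08° of the true value.
Latitude error → 5e-08 × 111700 = 0.005585 m along the meridian.
East–west component at 71.3993°: 5e-08° × 111700 × cos 71.3993° ≈ 5e-08 × 35629 ≈ 0.00178145 m.
Worst case both components are at the extreme and orthogonal: √(0.005585² + 0.00178145²) ≈ 0.00586223 m.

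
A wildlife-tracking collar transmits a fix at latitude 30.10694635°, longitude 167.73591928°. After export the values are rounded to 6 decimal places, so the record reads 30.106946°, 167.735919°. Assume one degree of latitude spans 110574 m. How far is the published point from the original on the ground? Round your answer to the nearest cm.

Δlat = 30.10694635 − 30.106946 = +0.00000035°; Δlon = 167.73591928 − 167.735919 = +0.00000028°.
North–south shift: 0.00000035 × 110574 = 0.0387009 m.
E–W at 30.1069°: 0.00000028° × 110574 × cos 30.1069° = 0.00000028 × 110574 × 0.8651 ≈ 0.0267838 m.
Combined displacement = (0.0387009² + 0.0267838²)^½ ≈ 0.0470652 m.
That is 0.0470652 m = 4.7065 cm.

5 cm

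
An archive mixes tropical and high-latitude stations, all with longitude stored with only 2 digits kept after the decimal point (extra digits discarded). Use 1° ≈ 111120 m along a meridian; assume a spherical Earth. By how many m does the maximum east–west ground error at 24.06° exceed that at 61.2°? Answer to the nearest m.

479 m

Truncating at 2 decimal places can drop up to a full unit in the last place, so the longitude may be off by as much as 0.01°.
At 24.06°: 0.01° × 111120 × cos 24.06° = 0.01 × 111120 × 0.9131 ≈ 1014.7 m.
At 61.2°: 0.01° × 111120 × cos 61.2° = 0.01 × 111120 × 0.4818 ≈ 535.32 m.
Difference: 1014.7 − 535.32 = 479.33 m.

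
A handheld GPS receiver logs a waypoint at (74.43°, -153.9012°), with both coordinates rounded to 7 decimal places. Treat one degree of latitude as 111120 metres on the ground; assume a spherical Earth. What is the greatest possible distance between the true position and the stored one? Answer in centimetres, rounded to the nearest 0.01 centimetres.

0.58 centimetres

Rounding to 7 decimal places leaves each coordinate within ±5e-08° of the true value.
N–S: 5e-08° × 111120 m/° = 0.005556 m.
East–west component at 74.43°: 5e-08° × 111120 × cos 74.43° ≈ 5e-08 × 29826.3 ≈ 0.00149132 m.
Worst case both components are at the extreme and orthogonal: √(0.005556² + 0.00149132²) ≈ 0.00575267 m.
That is 0.00575267 m = 0.57527 cm.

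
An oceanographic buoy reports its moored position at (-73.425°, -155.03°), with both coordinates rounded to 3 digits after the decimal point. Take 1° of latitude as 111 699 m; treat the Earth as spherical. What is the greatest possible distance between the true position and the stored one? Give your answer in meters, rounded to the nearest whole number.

Rounding to 3 decimal places leaves each coordinate within ±0.0005° of the true value.
North–south component: 0.0005° × 111699 = 55.8495 m.
E–W at 73.425°: 0.0005° × 111699 × cos 73.425° = 0.0005 × 111699 × 0.2853 ≈ 15.9322 m.
Combining orthogonally: (55.8495² + 15.9322²)^½ ≈ 58.0775 m.

58 meters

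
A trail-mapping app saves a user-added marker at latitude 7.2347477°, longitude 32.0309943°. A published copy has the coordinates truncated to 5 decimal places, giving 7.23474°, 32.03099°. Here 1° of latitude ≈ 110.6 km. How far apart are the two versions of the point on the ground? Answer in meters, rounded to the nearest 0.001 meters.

Δlat = 7.2347477 − 7.23474 = +0.0000077°; Δlon = 32.0309943 − 32.03099 = +0.0000043°.
N–S: 0.0000077° × 110600 m/° = 0.85162 m.
East–west at this latitude: 0.0000043° × 110600 × cos 7.23474° ≈ 0.0000043 × 109719 = 0.471794 m.
Hypotenuse of the two orthogonal shifts: √(0.85162² + 0.471794²) = 0.973574 m.

0.974 meters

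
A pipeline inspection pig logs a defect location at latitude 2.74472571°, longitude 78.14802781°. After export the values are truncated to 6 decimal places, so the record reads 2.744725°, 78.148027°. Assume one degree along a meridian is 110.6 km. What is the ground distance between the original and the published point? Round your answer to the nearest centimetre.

Δlat = 2.74472571 − 2.744725 = +0.00000071°; Δlon = 78.14802781 − 78.148027 = +0.00000081°.
N–S: 0.00000071° × 110600 m/° = 0.078526 m.
East–west at this latitude: 0.00000081° × 110600 × cos 2.74472° ≈ 0.00000081 × 110473 = 0.0894832 m.
Hypotenuse of the two orthogonal shifts: √(0.078526² + 0.0894832²) = 0.119053 m.
That is 0.119053 m = 11.905 cm.

12 centimetres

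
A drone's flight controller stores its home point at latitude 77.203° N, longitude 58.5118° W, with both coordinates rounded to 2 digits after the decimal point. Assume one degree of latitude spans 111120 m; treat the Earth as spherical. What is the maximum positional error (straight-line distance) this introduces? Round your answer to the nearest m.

569 m

Rounding to 2 decimal places leaves each coordinate within ±0.005° of the true value.
N–S: 0.005° × 111120 m/° = 555.6 m.
E–W at 77.203°: 0.005° × 111120 × cos 77.203° = 0.005 × 111120 × 0.2215 ≈ 123.064 m.
Combining orthogonally: (555.6² + 123.064²)^½ ≈ 569.066 m.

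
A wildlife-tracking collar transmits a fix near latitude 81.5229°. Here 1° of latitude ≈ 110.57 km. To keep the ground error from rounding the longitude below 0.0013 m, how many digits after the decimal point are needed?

At 81.5229° one degree of longitude covers 110570 × cos 81.5229° ≈ 110570 × 0.1474 ≈ 16299.6 m.
Rounding to N decimal places gives at most 0.5 × 10⁻ᴺ degrees of error, i.e. 0.5 × 10⁻ᴺ × 16299.6 m.
Need 0.5 × 16299.6 × 10⁻ᴺ ≤ 0.0013 → 10⁻ᴺ ≤ 1.595e-07, so N ≥ 6.80.
N = 6 would give 0.00815 m (too coarse); N = 7 gives 0.000815 m ≤ 0.0013 m.

7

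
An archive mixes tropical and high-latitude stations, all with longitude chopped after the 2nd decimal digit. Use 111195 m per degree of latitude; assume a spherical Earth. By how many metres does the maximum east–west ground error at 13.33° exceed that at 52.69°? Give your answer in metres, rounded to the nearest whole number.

408 metres

Truncating at 2 decimal places can drop up to a full unit in the last place, so the longitude may be off by as much as 0.01°.
Error at 13.33° = 0.01° × 111195 × cos 13.33° ≈ 1112 × 0.9731 = 1082 m.
Error at 52.69° = 0.01° × 111195 × cos 52.69° ≈ 1112 × 0.6061 = 673.98 m.
Difference: 1082 − 673.98 = 408.01 m.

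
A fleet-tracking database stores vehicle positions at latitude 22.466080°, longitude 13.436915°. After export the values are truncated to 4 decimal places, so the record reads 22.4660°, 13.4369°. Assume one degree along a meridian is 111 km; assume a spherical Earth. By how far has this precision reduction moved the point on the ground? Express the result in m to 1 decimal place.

Δlat = 22.466080 − 22.4660 = +0.000080°; Δlon = 13.436915 − 13.4369 = +0.000015°.
North–south shift: 0.000080 × 111000 = 8.88 m.
E–W at 22.466°: 0.000015° × 111000 × cos 22.466° = 0.000015 × 111000 × 0.9241 ≈ 1.53864 m.
Distance: √(8.88² + 1.53864²) ≈ 9.01231 m.

9.0 m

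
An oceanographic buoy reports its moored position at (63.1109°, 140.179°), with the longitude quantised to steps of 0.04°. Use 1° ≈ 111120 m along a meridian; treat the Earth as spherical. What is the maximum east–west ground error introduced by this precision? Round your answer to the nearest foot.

3298 feet

With a 0.04° grid the true value lies within half a step, ±0.04°/2 = ±0.02°, of the stored one.
Parallels shrink by cos φ, so at 63.1109° a degree of longitude is 111120 × 0.4523 ≈ 50255.7 m.
Maximum E–W displacement: 0.02 × 50255.7 = 1005.11 m.
Converting: 1005.11 m × 3.2808 ft/m ≈ 3297.6 ft.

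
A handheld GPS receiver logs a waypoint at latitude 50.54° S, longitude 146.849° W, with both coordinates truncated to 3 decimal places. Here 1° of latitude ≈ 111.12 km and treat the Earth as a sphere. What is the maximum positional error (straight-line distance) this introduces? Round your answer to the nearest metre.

132 metres

Truncating at 3 decimal places can drop up to a full unit in the last place, so each coordinate may be off by as much as 0.001°.
N–S: 0.001° × 111120 m/° = 111.12 m.
East–west component at 50.54°: 0.001° × 111120 × cos 50.54° ≈ 0.001 × 70621.1 ≈ 70.6211 m.
Worst case both components are at the extreme and orthogonal: √(111.12² + 70.6211²) ≈ 131.662 m.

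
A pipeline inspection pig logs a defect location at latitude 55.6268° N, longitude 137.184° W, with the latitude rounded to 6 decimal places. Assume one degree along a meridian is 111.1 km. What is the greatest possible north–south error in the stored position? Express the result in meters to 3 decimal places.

0.056 meters

Rounding to 6 decimal places leaves the latitude within ±5e-07° of the true value.
North–south distance: 5e-07° × 111100 m/° = 0.05555 m.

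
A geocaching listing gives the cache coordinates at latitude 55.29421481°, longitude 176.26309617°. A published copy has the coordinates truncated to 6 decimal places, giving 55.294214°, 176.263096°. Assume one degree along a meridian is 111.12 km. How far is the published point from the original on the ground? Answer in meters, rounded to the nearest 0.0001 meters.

0.0906 meters

Δlat = 55.29421481 − 55.294214 = +0.00000081°; Δlon = 176.26309617 − 176.263096 = +0.00000017°.
North–south shift: 0.00000081 × 111120 = 0.0900072 m.
E–W at 55.2942°: 0.00000017° × 111120 × cos 55.2942° = 0.00000017 × 111120 × 0.5694 ≈ 0.0107555 m.
Combined displacement = (0.0900072² + 0.0107555²)^½ ≈ 0.0906475 m.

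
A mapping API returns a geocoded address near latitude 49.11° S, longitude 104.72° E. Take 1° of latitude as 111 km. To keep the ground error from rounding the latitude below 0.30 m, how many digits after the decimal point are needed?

One degree of latitude covers 111000 m.
N decimal places → at most half a unit in the last place, 0.5 × 10⁻ᴺ° = 111000/2 × 10⁻ᴺ m.
Need 0.5 × 111000 × 10⁻ᴺ ≤ 0.30 → 10⁻ᴺ ≤ 5.405e-06, so N ≥ 5.27.
At 5 places the error can reach 0.555 m, but 6 places keeps it to 0.0555 m.

6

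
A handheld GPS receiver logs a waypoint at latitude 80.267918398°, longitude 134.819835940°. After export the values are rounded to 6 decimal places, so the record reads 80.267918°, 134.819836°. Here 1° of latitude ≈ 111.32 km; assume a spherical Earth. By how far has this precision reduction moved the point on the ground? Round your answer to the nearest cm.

Δlat = 80.267918398 − 80.267918 = +0.000000398°; Δlon = 134.819835940 − 134.819836 = -0.000000060°.
N–S: 0.000000398° × 111320 m/° = 0.0443054 m.
E–W at 80.2679°: -0.000000060° × 111320 × cos 80.2679° = -0.000000060 × 111320 × 0.1690 ≈ -0.00112906 m.
Hypotenuse of the two orthogonal shifts: √(0.0443054² + 0.00112906²) = 0.0443197 m.
That is 0.0443197 m = 4.432 cm.

4 cm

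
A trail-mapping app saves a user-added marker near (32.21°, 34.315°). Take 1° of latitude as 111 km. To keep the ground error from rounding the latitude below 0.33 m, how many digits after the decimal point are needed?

6

One degree of latitude covers 111000 m.
With N decimal places the half-ulp bound is 0.5·10⁻ᴺ°, or 0.5·10⁻ᴺ × 111000 m on the ground.
Setting 55500 × 10⁻ᴺ ≤ 0.33 gives 10ᴺ ≥ 1.682e+05, i.e. N ≥ 5.23.
At 5 places the error can reach 0.555 m, but 6 places keeps it to 0.0555 m.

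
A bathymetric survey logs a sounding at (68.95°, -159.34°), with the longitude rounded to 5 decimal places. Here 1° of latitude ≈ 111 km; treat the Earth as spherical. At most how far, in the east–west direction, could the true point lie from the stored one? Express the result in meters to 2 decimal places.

0.20 meters

Rounding to 5 decimal places leaves the longitude within ±5e-06° of the true value.
One degree of longitude at 68.95° is 111000 × cos 68.95° ≈ 111000 × 0.3592 = 39869.3 m.
Maximum E–W displacement: 5e-06 × 39869.3 = 0.199346 m.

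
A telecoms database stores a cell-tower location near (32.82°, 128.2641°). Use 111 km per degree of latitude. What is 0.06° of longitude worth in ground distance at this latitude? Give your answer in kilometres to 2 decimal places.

At 32.82° a degree of longitude is 111000 × cos 32.82° ≈ 93281.9 m, so 0.06° corresponds to 5596.91 m.
That is 5596.91 m = 5.5969 km.

5.60 kilometres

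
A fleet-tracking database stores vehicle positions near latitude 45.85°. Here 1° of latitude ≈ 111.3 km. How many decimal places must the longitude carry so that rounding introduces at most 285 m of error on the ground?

3 decimal places

At 45.85° one degree of longitude covers 111300 × cos 45.85° ≈ 111300 × 0.6965 ≈ 77524.8 m.
N decimal places → at most half a unit in the last place, 0.5 × 10⁻ᴺ° = 77524.8/2 × 10⁻ᴺ m.
Need 0.5 × 77524.8 × 10⁻ᴺ ≤ 285 → 10⁻ᴺ ≤ 7.352e-03, so N ≥ 2.13.
So 3 decimal places suffice (38.8 m); 2 would allow up to 388 m.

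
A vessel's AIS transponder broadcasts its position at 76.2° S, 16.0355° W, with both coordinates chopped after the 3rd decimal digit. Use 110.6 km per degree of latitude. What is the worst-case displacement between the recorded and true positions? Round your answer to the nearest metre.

114 metres

Truncating at 3 decimal places can drop up to a full unit in the last place, so each coordinate may be off by as much as 0.001°.
N–S: 0.001° × 110600 m/° = 110.6 m.
Longitude error → 0.001 × 110600 × cos 76.2° = 0.001 × 110600 × 0.2385 ≈ 26.3818 m.
Combining orthogonally: (110.6² + 26.3818²)^½ ≈ 113.703 m.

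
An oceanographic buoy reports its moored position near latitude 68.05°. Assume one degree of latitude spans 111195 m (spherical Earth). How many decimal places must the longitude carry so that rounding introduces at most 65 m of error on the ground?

At 68.05° one degree of longitude covers 111195 × cos 68.05° ≈ 111195 × 0.3738 ≈ 41564.4 m.
N decimal places → at most half a unit in the last place, 0.5 × 10⁻ᴺ° = 41564.4/2 × 10⁻ᴺ m.
Need 0.5 × 41564.4 × 10⁻ᴺ ≤ 65 → 10⁻ᴺ ≤ 3.128e-03, so N ≥ 2.50.
At 2 places the error can reach 208 m, but 3 places keeps it to 20.8 m.

3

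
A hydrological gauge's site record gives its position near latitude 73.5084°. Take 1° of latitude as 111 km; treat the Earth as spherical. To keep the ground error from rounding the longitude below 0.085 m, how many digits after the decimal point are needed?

At 73.5084° one degree of longitude covers 111000 × cos 73.5084° ≈ 111000 × 0.2839 ≈ 31510.1 m.
N decimal places → at most half a unit in the last place, 0.5 × 10⁻ᴺ° = 31510.1/2 × 10⁻ᴺ m.
Setting 15755 × 10⁻ᴺ ≤ 0.085 gives 10ᴺ ≥ 1.854e+05, i.e. N ≥ 5.27.
So 6 decimal places suffice (0.0158 m); 5 would allow up to 0.158 m.

6 decimal places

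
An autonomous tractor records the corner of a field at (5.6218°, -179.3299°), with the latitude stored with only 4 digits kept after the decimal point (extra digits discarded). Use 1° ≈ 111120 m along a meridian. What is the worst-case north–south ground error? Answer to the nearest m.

11 m

Truncating at 4 decimal places can drop up to a full unit in the last place, so the latitude may be off by as much as 0.0001°.
North–south distance: 0.0001° × 111120 m/° = 11.112 m.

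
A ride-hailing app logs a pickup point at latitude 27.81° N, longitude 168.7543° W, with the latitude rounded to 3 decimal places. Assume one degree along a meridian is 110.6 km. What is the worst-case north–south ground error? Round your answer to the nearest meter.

55 meters

Rounding to 3 decimal places leaves the latitude within ±0.0005° of the true value.
North–south distance: 0.0005° × 110600 m/° = 55.3 m.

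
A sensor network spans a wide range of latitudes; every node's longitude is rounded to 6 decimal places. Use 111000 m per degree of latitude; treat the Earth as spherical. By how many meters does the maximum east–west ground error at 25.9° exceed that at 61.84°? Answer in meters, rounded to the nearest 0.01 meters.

0.02 meters

Rounding to 6 decimal places leaves the longitude within ±5e-07° of the true value.
Error at 25.9° = 5e-07° × 111000 × cos 25.9° ≈ 0.0555 × 0.8996 = 0.049925 m.
At 61.84°: 5e-07° × 111000 × cos 61.84° = 5e-07 × 111000 × 0.4719 ≈ 0.026192 m.
So the lower-latitude error exceeds the higher by 0.049925 − 0.026192 = 0.023733 m.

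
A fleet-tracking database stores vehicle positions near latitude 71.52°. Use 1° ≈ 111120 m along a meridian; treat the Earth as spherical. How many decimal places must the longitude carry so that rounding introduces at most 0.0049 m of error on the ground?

7 decimal places

At 71.52° one degree of longitude covers 111120 × cos 71.52° ≈ 111120 × 0.3170 ≈ 35222.1 m.
With N decimal places the half-ulp bound is 0.5·10⁻ᴺ°, or 0.5·10⁻ᴺ × 35222.1 m on the ground.
Setting 17611.1 × 10⁻ᴺ ≤ 0.0049 gives 10ᴺ ≥ 3.594e+06, i.e. N ≥ 6.56.
So 7 decimal places suffice (0.00176 m); 6 would allow up to 0.0176 m.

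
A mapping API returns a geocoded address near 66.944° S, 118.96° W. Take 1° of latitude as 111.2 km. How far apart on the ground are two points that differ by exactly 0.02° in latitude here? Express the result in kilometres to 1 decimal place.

2.2 kilometres

0.02° × 111200 m/° = 2224 m.
That is 2224 m = 2.224 km.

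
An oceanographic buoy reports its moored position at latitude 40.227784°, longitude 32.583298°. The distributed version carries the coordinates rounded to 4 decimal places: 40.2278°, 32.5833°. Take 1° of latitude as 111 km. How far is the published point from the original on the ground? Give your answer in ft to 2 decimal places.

Δlat = 40.227784 − 40.2278 = -0.000016°; Δlon = 32.583298 − 32.5833 = -0.000002°.
N–S: -0.000016° × 111000 m/° = -1.776 m.
East–west at this latitude: -0.000002° × 111000 × cos 40.2278° ≈ -0.000002 × 84746.6 = -0.169493 m.
Distance: √(1.776² + 0.169493²) ≈ 1.78407 m.
Converting: 1.78407 m × 3.2808 ft/m ≈ 5.8532 ft.

5.85 ft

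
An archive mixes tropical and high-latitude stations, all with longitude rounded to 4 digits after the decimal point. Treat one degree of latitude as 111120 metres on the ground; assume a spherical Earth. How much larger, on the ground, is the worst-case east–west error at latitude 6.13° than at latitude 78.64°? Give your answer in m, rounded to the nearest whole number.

Rounding to 4 decimal places leaves the longitude within ±5e-05° of the true value.
At 6.13°: 5e-05° × 111120 × cos 6.13° = 5e-05 × 111120 × 0.9943 ≈ 5.5242 m.
Error at 78.64° = 5e-05° × 111120 × cos 78.64° ≈ 5.556 × 0.1970 = 1.0944 m.
So the lower-latitude error exceeds the higher by 5.5242 − 1.0944 = 4.4299 m.

4 m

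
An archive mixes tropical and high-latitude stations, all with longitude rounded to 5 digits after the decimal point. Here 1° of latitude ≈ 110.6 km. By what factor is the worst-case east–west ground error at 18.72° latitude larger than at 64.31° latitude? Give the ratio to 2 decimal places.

Rounding to 5 decimal places leaves the longitude within ±5e-06° of the true value.
Error at 18.72° = 5e-06° × 110600 × cos 18.72° ≈ 0.553 × 0.9471 = 0.52375 m.
At 64.31°: 5e-06° × 110600 × cos 64.31° = 5e-06 × 110600 × 0.4335 ≈ 0.23973 m.
The ratio reduces to cos 18.72° / cos 64.31° = 0.9471/0.4335 ≈ 2.1848.

2.18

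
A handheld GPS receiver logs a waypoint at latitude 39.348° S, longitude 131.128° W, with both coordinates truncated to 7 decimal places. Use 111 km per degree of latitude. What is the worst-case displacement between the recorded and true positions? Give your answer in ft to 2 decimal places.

0.05 ft

Truncating at 7 decimal places can drop up to a full unit in the last place, so each coordinate may be off by as much as 1e-07°.
North–south component: 1e-07° × 111000 = 0.0111 m.
East–west component at 39.348°: 1e-07° × 111000 × cos 39.348° ≈ 1e-07 × 85837.3 ≈ 0.00858373 m.
The two errors are perpendicular, so the maximum displacement is √(0.0111² + 0.00858373²) ≈ 0.0140318 m.
Converting: 0.0140318 m × 3.2808 ft/m ≈ 0.046036 ft.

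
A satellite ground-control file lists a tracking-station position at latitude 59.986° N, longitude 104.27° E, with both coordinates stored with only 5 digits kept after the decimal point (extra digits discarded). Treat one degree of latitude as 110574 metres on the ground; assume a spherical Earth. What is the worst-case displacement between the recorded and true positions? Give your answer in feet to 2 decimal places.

4.06 feet

Truncating at 5 decimal places can drop up to a full unit in the last place, so each coordinate may be off by as much as 1e-05°.
North–south component: 1e-05° × 110574 = 1.10574 m.
Longitude error → 1e-05 × 110574 × cos 59.986° = 1e-05 × 110574 × 0.5002 ≈ 0.553104 m.
Combining orthogonally: (1.10574² + 0.553104²)^½ ≈ 1.23636 m.
In feet: 1.23636 m ÷ 0.3048 ≈ 4.0563 ft.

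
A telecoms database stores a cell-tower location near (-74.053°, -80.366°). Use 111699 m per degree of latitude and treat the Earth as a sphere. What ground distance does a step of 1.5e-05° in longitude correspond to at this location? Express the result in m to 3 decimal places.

One degree of longitude here spans 111699 × cos 74.053° = 111699 × 0.2747 ≈ 30689.1 m; 1.5e-05° of that is 0.460336 m.

0.460 m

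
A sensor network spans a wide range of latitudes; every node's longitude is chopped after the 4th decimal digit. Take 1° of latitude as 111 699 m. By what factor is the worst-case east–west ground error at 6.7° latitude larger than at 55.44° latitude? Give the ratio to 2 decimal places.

Truncating at 4 decimal places can drop up to a full unit in the last place, so the longitude may be off by as much as 0.0001°.
At 6.7°: 0.0001° × 111699 × cos 6.7° = 0.0001 × 111699 × 0.9932 ≈ 11.094 m.
At 55.44°: 0.0001° × 111699 × cos 55.44° = 0.0001 × 111699 × 0.5673 ≈ 6.3363 m.
The ratio reduces to cos 6.7° / cos 55.44° = 0.9932/0.5673 ≈ 1.7508.

1.75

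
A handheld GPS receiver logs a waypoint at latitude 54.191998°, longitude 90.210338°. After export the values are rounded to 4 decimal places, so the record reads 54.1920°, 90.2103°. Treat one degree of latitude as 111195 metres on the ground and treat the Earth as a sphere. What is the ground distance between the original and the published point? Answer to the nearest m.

2 m

Δlat = 54.191998 − 54.1920 = -0.000002°; Δlon = 90.210338 − 90.2103 = +0.000038°.
North–south shift: -0.000002 × 111195 = -0.22239 m.
East–west at this latitude: 0.000038° × 111195 × cos 54.192° ≈ 0.000038 × 65057 = 2.47216 m.
Hypotenuse of the two orthogonal shifts: √(0.22239² + 2.47216²) = 2.48215 m.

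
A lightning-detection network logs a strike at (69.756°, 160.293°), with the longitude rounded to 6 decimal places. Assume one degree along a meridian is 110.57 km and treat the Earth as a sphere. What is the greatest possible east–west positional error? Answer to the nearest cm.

2 cm

Rounding to 6 decimal places leaves the longitude within ±5e-07° of the true value.
One degree of longitude at 69.756° is 110570 × cos 69.756° ≈ 110570 × 0.3460 = 38259.3 m.
East–west error: 5e-07° × 38259.3 m/° ≈ 0.0191296 m.
That is 0.0191296 m = 1.913 cm.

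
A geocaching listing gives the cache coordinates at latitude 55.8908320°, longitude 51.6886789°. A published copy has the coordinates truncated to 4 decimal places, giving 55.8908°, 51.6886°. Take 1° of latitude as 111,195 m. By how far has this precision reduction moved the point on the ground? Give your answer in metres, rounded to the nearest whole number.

6 metres

The latitude changed by +0.0000320° and the longitude by +0.0000789°.
N–S: 0.0000320° × 111195 m/° = 3.55824 m.
East–west at this latitude: 0.0000789° × 111195 × cos 55.8908° ≈ 0.0000789 × 62355 = 4.91981 m.
Combined displacement = (3.55824² + 4.91981²)^½ ≈ 6.07171 m.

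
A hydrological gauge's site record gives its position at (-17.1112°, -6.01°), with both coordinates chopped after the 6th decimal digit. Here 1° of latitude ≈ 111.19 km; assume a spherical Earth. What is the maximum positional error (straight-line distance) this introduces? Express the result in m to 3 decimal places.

Truncating at 6 decimal places can drop up to a full unit in the last place, so each coordinate may be off by as much as 1e-06°.
N–S: 1e-06° × 111190 m/° = 0.11119 m.
East–west component at 17.1112°: 1e-06° × 111190 × cos 17.1112° ≈ 1e-06 × 106268 ≈ 0.106268 m.
Combining orthogonally: (0.11119² + 0.106268²)^½ ≈ 0.153806 m.

0.154 m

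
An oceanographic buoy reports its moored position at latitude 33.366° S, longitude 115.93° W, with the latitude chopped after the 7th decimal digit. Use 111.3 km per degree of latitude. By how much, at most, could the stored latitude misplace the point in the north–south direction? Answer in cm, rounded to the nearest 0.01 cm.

1.11 cm

Truncating at 7 decimal places can drop up to a full unit in the last place, so the latitude may be off by as much as 1e-07°.
Along the meridian that is 1e-07° × 111300 m/° = 0.01113 m.
That is 0.01113 m = 1.113 cm.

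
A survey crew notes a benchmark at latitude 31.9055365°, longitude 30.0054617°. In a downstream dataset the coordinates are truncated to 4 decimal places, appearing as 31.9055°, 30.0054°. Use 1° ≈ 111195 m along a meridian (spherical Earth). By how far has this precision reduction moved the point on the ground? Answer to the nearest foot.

The latitude changed by +0.0000365° and the longitude by +0.0000617°.
N–S: 0.0000365° × 111195 m/° = 4.05862 m.
E–W at 31.9055°: 0.0000617° × 111195 × cos 31.9055° = 0.0000617 × 111195 × 0.8489 ≈ 5.82422 m.
Hypotenuse of the two orthogonal shifts: √(4.05862² + 5.82422²) = 7.09887 m.
Converting: 7.09887 m × 3.2808 ft/m ≈ 23.29 ft.

23 feet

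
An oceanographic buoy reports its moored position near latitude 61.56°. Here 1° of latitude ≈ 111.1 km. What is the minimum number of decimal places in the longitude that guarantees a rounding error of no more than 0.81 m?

At 61.56° one degree of longitude covers 111100 × cos 61.56° ≈ 111100 × 0.4762 ≈ 52910.1 m.
Rounding to N decimal places gives at most 0.5 × 10⁻ᴺ degrees of error, i.e. 0.5 × 10⁻ᴺ × 52910.1 m.
Need 0.5 × 52910.1 × 10⁻ᴺ ≤ 0.81 → 10⁻ᴺ ≤ 3.062e-05, so N ≥ 4.51.
So 5 decimal places suffice (0.265 m); 4 would allow up to 2.65 m.

5 decimal places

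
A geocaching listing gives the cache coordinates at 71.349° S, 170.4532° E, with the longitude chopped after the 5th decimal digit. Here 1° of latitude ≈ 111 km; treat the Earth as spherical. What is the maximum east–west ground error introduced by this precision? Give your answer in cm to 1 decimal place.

35.5 cm

Truncating at 5 decimal places can drop up to a full unit in the last place, so the longitude may be off by as much as 1e-05°.
At latitude 71.349° a degree of longitude spans 111000 m × cos 71.349° = 111000 × 0.3198 ≈ 35498.1 m.
Maximum E–W displacement: 1e-05 × 35498.1 = 0.354981 m.
That is 0.354981 m = 35.498 cm.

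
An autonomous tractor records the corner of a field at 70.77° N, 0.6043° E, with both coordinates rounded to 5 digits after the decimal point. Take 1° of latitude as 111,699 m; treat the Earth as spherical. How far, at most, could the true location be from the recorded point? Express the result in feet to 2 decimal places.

1.93 feet

Rounding to 5 decimal places leaves each coordinate within ±5e-06° of the true value.
North–south component: 5e-06° × 111699 = 0.558495 m.
Longitude error → 5e-06 × 111699 × cos 70.77° = 5e-06 × 111699 × 0.3294 ≈ 0.183947 m.
The two errors are perpendicular, so the maximum displacement is √(0.558495² + 0.183947²) ≈ 0.588008 m.
Converting: 0.588008 m × 3.2808 ft/m ≈ 1.9292 ft.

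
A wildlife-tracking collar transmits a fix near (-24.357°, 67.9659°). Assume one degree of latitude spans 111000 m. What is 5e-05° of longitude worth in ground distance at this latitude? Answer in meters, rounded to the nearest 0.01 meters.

One degree of longitude here spans 111000 × cos 24.357° = 111000 × 0.9110 ≈ 101120 m; 5e-05° of that is 5.05601 m.

5.06 meters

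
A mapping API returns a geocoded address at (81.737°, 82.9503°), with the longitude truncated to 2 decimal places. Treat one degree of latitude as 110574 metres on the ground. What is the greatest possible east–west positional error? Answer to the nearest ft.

Truncating at 2 decimal places can drop up to a full unit in the last place, so the longitude may be off by as much as 0.01°.
Parallels shrink by cos φ, so at 81.737° a degree of longitude is 110574 × 0.1437 ≈ 15891.4 m.
Maximum E–W displacement: 0.01 × 15891.4 = 158.914 m.
In feet: 158.914 m ÷ 0.3048 ≈ 521.37 ft.

521 ft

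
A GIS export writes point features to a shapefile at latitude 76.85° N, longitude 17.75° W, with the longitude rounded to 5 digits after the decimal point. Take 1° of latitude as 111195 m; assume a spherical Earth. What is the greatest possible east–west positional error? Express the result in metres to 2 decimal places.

0.13 metres

Rounding to 5 decimal places leaves the longitude within ±5e-06° of the true value.
At latitude 76.85° a degree of longitude spans 111195 m × cos 76.85° = 111195 × 0.2275 ≈ 25297 m.
East–west error: 5e-06° × 25297 m/° ≈ 0.126485 m.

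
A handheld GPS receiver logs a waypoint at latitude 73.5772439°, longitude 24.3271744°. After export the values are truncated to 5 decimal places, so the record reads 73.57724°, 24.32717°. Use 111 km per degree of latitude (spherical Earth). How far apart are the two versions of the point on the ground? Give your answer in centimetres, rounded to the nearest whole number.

Δlat = 73.5772439 − 73.57724 = +0.0000039°; Δlon = 24.3271744 − 24.32717 = +0.0000044°.
N–S: 0.0000039° × 111000 m/° = 0.4329 m.
East–west at this latitude: 0.0000044° × 111000 × cos 73.5772° ≈ 0.0000044 × 31382.2 = 0.138082 m.
Combined displacement = (0.4329² + 0.138082²)^½ ≈ 0.454389 m.
That is 0.454389 m = 45.439 cm.

45 centimetres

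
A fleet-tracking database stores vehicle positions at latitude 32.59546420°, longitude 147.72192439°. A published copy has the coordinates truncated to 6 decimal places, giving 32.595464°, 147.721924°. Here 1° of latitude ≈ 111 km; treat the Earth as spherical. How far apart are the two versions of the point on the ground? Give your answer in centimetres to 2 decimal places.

4.27 centimetres

The latitude changed by +0.00000020° and the longitude by +0.00000039°.
N–S: 0.00000020° × 111000 m/° = 0.0222 m.
East–west at this latitude: 0.00000039° × 111000 × cos 32.5955° ≈ 0.00000039 × 93517 = 0.0364716 m.
Hypotenuse of the two orthogonal shifts: √(0.0222² + 0.0364716²) = 0.0426968 m.
That is 0.0426968 m = 4.2697 cm.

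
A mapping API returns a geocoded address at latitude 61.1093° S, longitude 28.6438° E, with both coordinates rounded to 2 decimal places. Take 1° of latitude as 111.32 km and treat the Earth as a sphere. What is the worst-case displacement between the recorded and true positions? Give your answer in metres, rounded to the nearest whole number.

Rounding to 2 decimal places leaves each coordinate within ±0.005° of the true value.
Latitude error → 0.005 × 111320 = 556.6 m along the meridian.
East–west component at 61.1093°: 0.005° × 111320 × cos 61.1093° ≈ 0.005 × 53783.2 ≈ 268.916 m.
Worst case both components are at the extreme and orthogonal: √(556.6² + 268.916²) ≈ 618.158 m.

618 metres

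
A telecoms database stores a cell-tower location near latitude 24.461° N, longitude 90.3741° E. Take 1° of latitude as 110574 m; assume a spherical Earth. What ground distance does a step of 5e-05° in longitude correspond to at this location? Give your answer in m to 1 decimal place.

5.0 m

One degree of longitude here spans 110574 × cos 24.461° = 110574 × 0.9102 ≈ 100649 m; 5e-05° of that is 5.03246 m.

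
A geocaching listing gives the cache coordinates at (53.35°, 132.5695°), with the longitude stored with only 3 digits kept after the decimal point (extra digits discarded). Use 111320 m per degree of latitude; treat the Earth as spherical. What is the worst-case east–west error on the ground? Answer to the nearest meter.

66 meters

Truncating at 3 decimal places can drop up to a full unit in the last place, so the longitude may be off by as much as 0.001°.
Parallels shrink by cos φ, so at 53.35° a degree of longitude is 111320 × 0.5969 ≈ 66449.7 m.
So at most 0.001° × 66449.7 ≈ 66.4497 m east–west.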